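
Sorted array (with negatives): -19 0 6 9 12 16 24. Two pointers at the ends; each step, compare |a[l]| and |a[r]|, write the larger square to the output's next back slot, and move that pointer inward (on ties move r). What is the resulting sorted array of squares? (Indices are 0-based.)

[0, 36, 81, 144, 256, 361, 576]

[0,6] |-19|<=|24| out[6]=576 → r--
[0,5] |-19|>|16| out[5]=361 → l++
[1,5] |0|<=|16| out[4]=256 → r--
[1,4] |0|<=|12| out[3]=144 → r--
[1,3] |0|<=|9| out[2]=81 → r--
[1,2] |0|<=|6| out[1]=36 → r--
[1,1] |0|<=|0| out[0]=0 → r--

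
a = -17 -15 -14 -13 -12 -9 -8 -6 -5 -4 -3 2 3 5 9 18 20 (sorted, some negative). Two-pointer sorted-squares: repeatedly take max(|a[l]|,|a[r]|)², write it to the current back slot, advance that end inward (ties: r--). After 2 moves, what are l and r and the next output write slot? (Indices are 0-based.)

[0,16] |-17|<=|20| out[16]=400 → r--
[0,15] |-17|<=|18| out[15]=324 → r--

l=0, r=14, next write slot=14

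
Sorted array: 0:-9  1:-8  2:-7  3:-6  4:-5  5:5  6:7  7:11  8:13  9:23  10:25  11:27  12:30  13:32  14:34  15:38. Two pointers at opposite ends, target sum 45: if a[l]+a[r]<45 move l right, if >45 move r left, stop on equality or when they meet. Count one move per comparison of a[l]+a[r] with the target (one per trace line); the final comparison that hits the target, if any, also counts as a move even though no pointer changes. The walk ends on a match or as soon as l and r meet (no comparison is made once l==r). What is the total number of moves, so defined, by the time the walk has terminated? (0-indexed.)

l=0 r=15: -9+38=29 <45, l++
l=1 r=15: -8+38=30 <45, l++
l=2 r=15: -7+38=31 <45, l++
l=3 r=15: -6+38=32 <45, l++
l=4 r=15: -5+38=33 <45, l++
l=5 r=15: 5+38=43 <45, l++
l=6 r=15: 7+38=45, found

7 moves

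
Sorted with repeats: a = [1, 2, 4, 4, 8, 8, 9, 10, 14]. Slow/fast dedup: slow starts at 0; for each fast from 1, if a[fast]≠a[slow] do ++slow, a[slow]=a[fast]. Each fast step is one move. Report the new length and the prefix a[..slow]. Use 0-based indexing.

length 7; prefix = [1, 2, 4, 8, 9, 10, 14]

slow=0 fast=1: a[fast]=2≠a[slow]=1 write a[1]=2, slow++,fast++
slow=1 fast=2: a[fast]=4≠a[slow]=2 write a[2]=4, slow++,fast++
slow=2 fast=3: a[fast]=4=a[slow] dup, fast++
slow=2 fast=4: a[fast]=8≠a[slow]=4 write a[3]=8, slow++,fast++
slow=3 fast=5: a[fast]=8=a[slow] dup, fast++
slow=3 fast=6: a[fast]=9≠a[slow]=8 write a[4]=9, slow++,fast++
slow=4 fast=7: a[fast]=10≠a[slow]=9 write a[5]=10, slow++,fast++
slow=5 fast=8: a[fast]=14≠a[slow]=10 write a[6]=14, slow++,fast++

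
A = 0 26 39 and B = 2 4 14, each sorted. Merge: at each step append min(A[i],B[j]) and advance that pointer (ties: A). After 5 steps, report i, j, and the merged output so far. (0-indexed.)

i=2, j=3, merged so far=[0, 2, 4, 14, 26]

i=0 j=0: A[i]=0<=B[j]=2 take 0, i++
i=1 j=0: A[i]=26>B[j]=2 take 2, j++
i=1 j=1: A[i]=26>B[j]=4 take 4, j++
i=1 j=2: A[i]=26>B[j]=14 take 14, j++
i=1 j=3: B done, take A[i]=26, i++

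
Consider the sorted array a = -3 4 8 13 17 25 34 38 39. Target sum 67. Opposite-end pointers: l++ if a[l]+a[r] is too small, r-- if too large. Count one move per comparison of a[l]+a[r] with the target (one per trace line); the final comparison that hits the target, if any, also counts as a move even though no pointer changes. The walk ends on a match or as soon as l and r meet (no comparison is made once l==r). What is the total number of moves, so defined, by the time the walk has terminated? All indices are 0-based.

8 moves

l=0 r=8: -3+39=36 <67, l++
l=1 r=8: 4+39=43 <67, l++
l=2 r=8: 8+39=47 <67, l++
l=3 r=8: 13+39=52 <67, l++
l=4 r=8: 17+39=56 <67, l++
l=5 r=8: 25+39=64 <67, l++
l=6 r=8: 34+39=73 >67, r--
l=6 r=7: 34+38=72 >67, r--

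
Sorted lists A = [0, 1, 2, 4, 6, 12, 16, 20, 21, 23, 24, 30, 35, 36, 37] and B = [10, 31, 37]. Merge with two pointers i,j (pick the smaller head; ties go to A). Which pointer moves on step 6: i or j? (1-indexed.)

j

[i=1,j=1] A[i]=0<=B[j]=10 take 0 → i++
[i=2,j=1] A[i]=1<=B[j]=10 take 1 → i++
[i=3,j=1] A[i]=2<=B[j]=10 take 2 → i++
[i=4,j=1] A[i]=4<=B[j]=10 take 4 → i++
[i=5,j=1] A[i]=6<=B[j]=10 take 6 → i++
[i=6,j=1] A[i]=12>B[j]=10 take 10 → j++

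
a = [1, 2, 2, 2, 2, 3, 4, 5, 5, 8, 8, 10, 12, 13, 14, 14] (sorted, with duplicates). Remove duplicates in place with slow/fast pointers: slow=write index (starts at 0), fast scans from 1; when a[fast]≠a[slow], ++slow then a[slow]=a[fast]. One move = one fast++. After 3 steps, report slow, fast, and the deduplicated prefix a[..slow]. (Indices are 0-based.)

(s=0,f=1) a[fast]=2≠a[slow]=1 write a[1]=2 → slow++,fast++
(s=1,f=2) a[fast]=2=a[slow] dup → fast++
(s=1,f=3) a[fast]=2=a[slow] dup → fast++

slow=1, fast=4, prefix=[1, 2]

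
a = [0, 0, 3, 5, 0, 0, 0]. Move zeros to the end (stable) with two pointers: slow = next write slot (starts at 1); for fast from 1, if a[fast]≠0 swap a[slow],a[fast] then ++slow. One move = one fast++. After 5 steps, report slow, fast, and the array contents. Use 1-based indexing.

slow=3, fast=6, a=[3, 5, 0, 0, 0, 0, 0]

slow=1 fast=1: a[fast]=0, fast++
slow=1 fast=2: a[fast]=0, fast++
slow=1 fast=3: a[fast]=3≠0 swap→a[1]=3, slow++,fast++
slow=2 fast=4: a[fast]=5≠0 swap→a[2]=5, slow++,fast++
slow=3 fast=5: a[fast]=0, fast++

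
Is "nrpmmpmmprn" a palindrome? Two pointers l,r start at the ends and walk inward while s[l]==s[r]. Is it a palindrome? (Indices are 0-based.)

l=0 r=10: 'n'=='n', l++,r--
l=1 r=9: 'r'=='r', l++,r--
l=2 r=8: 'p'=='p', l++,r--
l=3 r=7: 'm'=='m', l++,r--
l=4 r=6: 'm'=='m', l++,r--

palindrome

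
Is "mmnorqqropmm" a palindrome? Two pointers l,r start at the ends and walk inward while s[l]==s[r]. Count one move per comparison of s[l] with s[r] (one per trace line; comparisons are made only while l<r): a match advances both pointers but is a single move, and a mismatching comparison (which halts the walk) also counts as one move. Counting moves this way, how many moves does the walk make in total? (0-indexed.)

[0,11] 'm'=='m' → l++,r--
[1,10] 'm'=='m' → l++,r--
[2,9] 'n'!='p' → stop

3 moves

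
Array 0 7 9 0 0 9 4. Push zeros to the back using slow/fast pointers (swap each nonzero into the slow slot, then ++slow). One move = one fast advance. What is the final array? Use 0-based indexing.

(s=0,f=0) a[fast]=0 → fast++
(s=0,f=1) a[fast]=7≠0 swap→a[0]=7 → slow++,fast++
(s=1,f=2) a[fast]=9≠0 swap→a[1]=9 → slow++,fast++
(s=2,f=3) a[fast]=0 → fast++
(s=2,f=4) a[fast]=0 → fast++
(s=2,f=5) a[fast]=9≠0 swap→a[2]=9 → slow++,fast++
(s=3,f=6) a[fast]=4≠0 swap→a[3]=4 → slow++,fast++

[7, 9, 9, 4, 0, 0, 0]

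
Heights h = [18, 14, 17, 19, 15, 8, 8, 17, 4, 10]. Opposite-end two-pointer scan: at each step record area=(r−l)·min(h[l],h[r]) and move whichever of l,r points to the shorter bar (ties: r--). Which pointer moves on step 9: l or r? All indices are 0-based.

[0,9] min(18,10)*9=90 best=90 * → r--
[0,8] min(18,4)*8=32 best=90 → r--
[0,7] min(18,17)*7=119 best=119 * → r--
[0,6] min(18,8)*6=48 best=119 → r--
[0,5] min(18,8)*5=40 best=119 → r--
[0,4] min(18,15)*4=60 best=119 → r--
[0,3] min(18,19)*3=54 best=119 → l++
[1,3] min(14,19)*2=28 best=119 → l++
[2,3] min(17,19)*1=17 best=119 → l++

l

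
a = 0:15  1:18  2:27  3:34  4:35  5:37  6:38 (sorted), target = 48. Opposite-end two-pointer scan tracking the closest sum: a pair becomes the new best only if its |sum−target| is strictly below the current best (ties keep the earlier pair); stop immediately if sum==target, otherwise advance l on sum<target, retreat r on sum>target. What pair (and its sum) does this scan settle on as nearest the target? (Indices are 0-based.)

pair (15, 34) with sum 49 (|Δ|=1)

l=0 r=6: 15+38=53 d=5 *, r--
l=0 r=5: 15+37=52 d=4 *, r--
l=0 r=4: 15+35=50 d=2 *, r--
l=0 r=3: 15+34=49 d=1 *, r--
l=0 r=2: 15+27=42 d=6, l++
l=1 r=2: 18+27=45 d=3, l++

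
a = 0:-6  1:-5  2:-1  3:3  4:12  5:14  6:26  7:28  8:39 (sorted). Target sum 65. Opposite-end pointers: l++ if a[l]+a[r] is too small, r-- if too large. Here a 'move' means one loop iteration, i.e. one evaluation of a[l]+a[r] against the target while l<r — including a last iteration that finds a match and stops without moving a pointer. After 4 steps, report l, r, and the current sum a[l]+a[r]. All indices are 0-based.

[0,8] -6+39=33 <65 → l++
[1,8] -5+39=34 <65 → l++
[2,8] -1+39=38 <65 → l++
[3,8] 3+39=42 <65 → l++

l=4, r=8, sum=51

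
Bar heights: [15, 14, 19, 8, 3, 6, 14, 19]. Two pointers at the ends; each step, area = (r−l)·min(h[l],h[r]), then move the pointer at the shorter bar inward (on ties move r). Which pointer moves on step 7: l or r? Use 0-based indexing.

l=0 r=7: min(15,19)*7=105 best=105 *, l++
l=1 r=7: min(14,19)*6=84 best=105, l++
l=2 r=7: min(19,19)*5=95 best=105, r--
l=2 r=6: min(19,14)*4=56 best=105, r--
l=2 r=5: min(19,6)*3=18 best=105, r--
l=2 r=4: min(19,3)*2=6 best=105, r--
l=2 r=3: min(19,8)*1=8 best=105, r--

r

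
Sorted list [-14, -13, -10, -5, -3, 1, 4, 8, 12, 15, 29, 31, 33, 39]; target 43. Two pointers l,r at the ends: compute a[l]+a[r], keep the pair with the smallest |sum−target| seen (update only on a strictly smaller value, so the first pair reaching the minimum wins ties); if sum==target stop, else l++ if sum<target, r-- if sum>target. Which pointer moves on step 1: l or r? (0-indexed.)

l

[0,13] -14+39=25 d=18 * → l++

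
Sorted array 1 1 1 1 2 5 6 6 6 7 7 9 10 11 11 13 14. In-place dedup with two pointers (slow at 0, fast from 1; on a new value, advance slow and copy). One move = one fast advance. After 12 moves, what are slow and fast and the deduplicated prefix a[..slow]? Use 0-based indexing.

slow=0 fast=1: a[fast]=1=a[slow] dup, fast++
slow=0 fast=2: a[fast]=1=a[slow] dup, fast++
slow=0 fast=3: a[fast]=1=a[slow] dup, fast++
slow=0 fast=4: a[fast]=2≠a[slow]=1 write a[1]=2, slow++,fast++
slow=1 fast=5: a[fast]=5≠a[slow]=2 write a[2]=5, slow++,fast++
slow=2 fast=6: a[fast]=6≠a[slow]=5 write a[3]=6, slow++,fast++
slow=3 fast=7: a[fast]=6=a[slow] dup, fast++
slow=3 fast=8: a[fast]=6=a[slow] dup, fast++
slow=3 fast=9: a[fast]=7≠a[slow]=6 write a[4]=7, slow++,fast++
slow=4 fast=10: a[fast]=7=a[slow] dup, fast++
slow=4 fast=11: a[fast]=9≠a[slow]=7 write a[5]=9, slow++,fast++
slow=5 fast=12: a[fast]=10≠a[slow]=9 write a[6]=10, slow++,fast++

slow=6, fast=13, prefix=[1, 2, 5, 6, 7, 9, 10]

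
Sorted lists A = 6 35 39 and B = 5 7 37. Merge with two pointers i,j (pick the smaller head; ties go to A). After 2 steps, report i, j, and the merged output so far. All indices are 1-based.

i=2, j=2, merged so far=[5, 6]

i=1 j=1: A[i]=6>B[j]=5 take 5, j++
i=1 j=2: A[i]=6<=B[j]=7 take 6, i++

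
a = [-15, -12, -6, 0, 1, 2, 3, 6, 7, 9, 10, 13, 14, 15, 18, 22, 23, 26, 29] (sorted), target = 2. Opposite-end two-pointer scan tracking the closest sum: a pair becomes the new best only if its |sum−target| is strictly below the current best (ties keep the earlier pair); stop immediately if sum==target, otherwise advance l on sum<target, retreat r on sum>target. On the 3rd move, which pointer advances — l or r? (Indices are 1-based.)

l=1 r=19: -15+29=14 d=12 *, r--
l=1 r=18: -15+26=11 d=9 *, r--
l=1 r=17: -15+23=8 d=6 *, r--

r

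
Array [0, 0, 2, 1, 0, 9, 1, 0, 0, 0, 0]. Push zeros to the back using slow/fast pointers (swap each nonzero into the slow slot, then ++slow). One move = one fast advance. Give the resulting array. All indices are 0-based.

slow=0 fast=0: a[fast]=0, fast++
slow=0 fast=1: a[fast]=0, fast++
slow=0 fast=2: a[fast]=2≠0 swap→a[0]=2, slow++,fast++
slow=1 fast=3: a[fast]=1≠0 swap→a[1]=1, slow++,fast++
slow=2 fast=4: a[fast]=0, fast++
slow=2 fast=5: a[fast]=9≠0 swap→a[2]=9, slow++,fast++
slow=3 fast=6: a[fast]=1≠0 swap→a[3]=1, slow++,fast++
slow=4 fast=7: a[fast]=0, fast++
slow=4 fast=8: a[fast]=0, fast++
slow=4 fast=9: a[fast]=0, fast++
slow=4 fast=10: a[fast]=0, fast++

[2, 1, 9, 1, 0, 0, 0, 0, 0, 0, 0]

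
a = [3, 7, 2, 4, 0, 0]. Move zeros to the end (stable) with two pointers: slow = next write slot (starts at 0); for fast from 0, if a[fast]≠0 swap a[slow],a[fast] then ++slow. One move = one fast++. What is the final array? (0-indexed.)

slow=0 fast=0: a[fast]=3≠0 swap→a[0]=3, slow++,fast++
slow=1 fast=1: a[fast]=7≠0 swap→a[1]=7, slow++,fast++
slow=2 fast=2: a[fast]=2≠0 swap→a[2]=2, slow++,fast++
slow=3 fast=3: a[fast]=4≠0 swap→a[3]=4, slow++,fast++
slow=4 fast=4: a[fast]=0, fast++
slow=4 fast=5: a[fast]=0, fast++

[3, 7, 2, 4, 0, 0]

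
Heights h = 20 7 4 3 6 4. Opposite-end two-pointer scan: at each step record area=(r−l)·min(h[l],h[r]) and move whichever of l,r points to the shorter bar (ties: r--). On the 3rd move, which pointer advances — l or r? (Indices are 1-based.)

[1,6] min(20,4)*5=20 best=20 * → r--
[1,5] min(20,6)*4=24 best=24 * → r--
[1,4] min(20,3)*3=9 best=24 → r--

r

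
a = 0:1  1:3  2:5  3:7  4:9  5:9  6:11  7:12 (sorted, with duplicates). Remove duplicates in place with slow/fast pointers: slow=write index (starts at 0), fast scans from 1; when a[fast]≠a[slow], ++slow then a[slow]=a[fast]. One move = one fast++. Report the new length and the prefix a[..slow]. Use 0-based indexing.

length 7; prefix = [1, 3, 5, 7, 9, 11, 12]

slow=0 fast=1: a[fast]=3≠a[slow]=1 write a[1]=3, slow++,fast++
slow=1 fast=2: a[fast]=5≠a[slow]=3 write a[2]=5, slow++,fast++
slow=2 fast=3: a[fast]=7≠a[slow]=5 write a[3]=7, slow++,fast++
slow=3 fast=4: a[fast]=9≠a[slow]=7 write a[4]=9, slow++,fast++
slow=4 fast=5: a[fast]=9=a[slow] dup, fast++
slow=4 fast=6: a[fast]=11≠a[slow]=9 write a[5]=11, slow++,fast++
slow=5 fast=7: a[fast]=12≠a[slow]=11 write a[6]=12, slow++,fast++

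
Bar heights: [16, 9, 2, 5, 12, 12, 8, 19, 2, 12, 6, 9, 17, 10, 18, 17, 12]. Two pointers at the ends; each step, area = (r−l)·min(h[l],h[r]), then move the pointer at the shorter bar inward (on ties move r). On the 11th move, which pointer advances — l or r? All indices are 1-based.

r

l=1 r=17: min(16,12)*16=192 best=192 *, r--
l=1 r=16: min(16,17)*15=240 best=240 *, l++
l=2 r=16: min(9,17)*14=126 best=240, l++
l=3 r=16: min(2,17)*13=26 best=240, l++
l=4 r=16: min(5,17)*12=60 best=240, l++
l=5 r=16: min(12,17)*11=132 best=240, l++
l=6 r=16: min(12,17)*10=120 best=240, l++
l=7 r=16: min(8,17)*9=72 best=240, l++
l=8 r=16: min(19,17)*8=136 best=240, r--
l=8 r=15: min(19,18)*7=126 best=240, r--
l=8 r=14: min(19,10)*6=60 best=240, r--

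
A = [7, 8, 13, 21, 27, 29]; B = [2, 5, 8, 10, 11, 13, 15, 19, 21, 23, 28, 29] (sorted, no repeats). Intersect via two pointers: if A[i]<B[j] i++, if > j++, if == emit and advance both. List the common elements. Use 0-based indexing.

intersection = [8, 13, 21, 29]

i=0 j=0: 7>2, j++
i=0 j=1: 7>5, j++
i=0 j=2: 7<8, i++
i=1 j=2: 8==8 emit, i++,j++
i=2 j=3: 13>10, j++
i=2 j=4: 13>11, j++
i=2 j=5: 13==13 emit, i++,j++
i=3 j=6: 21>15, j++
i=3 j=7: 21>19, j++
i=3 j=8: 21==21 emit, i++,j++
i=4 j=9: 27>23, j++
i=4 j=10: 27<28, i++
i=5 j=10: 29>28, j++
i=5 j=11: 29==29 emit, i++,j++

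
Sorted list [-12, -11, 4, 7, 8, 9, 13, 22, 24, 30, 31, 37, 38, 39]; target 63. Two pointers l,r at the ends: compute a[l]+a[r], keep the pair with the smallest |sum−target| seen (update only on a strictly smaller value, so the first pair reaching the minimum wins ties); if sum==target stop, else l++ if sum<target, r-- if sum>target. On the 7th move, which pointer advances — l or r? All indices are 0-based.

l

[0,13] -12+39=27 d=36 * → l++
[1,13] -11+39=28 d=35 * → l++
[2,13] 4+39=43 d=20 * → l++
[3,13] 7+39=46 d=17 * → l++
[4,13] 8+39=47 d=16 * → l++
[5,13] 9+39=48 d=15 * → l++
[6,13] 13+39=52 d=11 * → l++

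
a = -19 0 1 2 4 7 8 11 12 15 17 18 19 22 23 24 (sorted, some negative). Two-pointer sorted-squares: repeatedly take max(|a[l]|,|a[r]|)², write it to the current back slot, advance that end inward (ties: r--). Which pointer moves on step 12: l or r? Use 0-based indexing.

l=0 r=15: |-19|<=|24| out[15]=576, r--
l=0 r=14: |-19|<=|23| out[14]=529, r--
l=0 r=13: |-19|<=|22| out[13]=484, r--
l=0 r=12: |-19|<=|19| out[12]=361, r--
l=0 r=11: |-19|>|18| out[11]=361, l++
l=1 r=11: |0|<=|18| out[10]=324, r--
l=1 r=10: |0|<=|17| out[9]=289, r--
l=1 r=9: |0|<=|15| out[8]=225, r--
l=1 r=8: |0|<=|12| out[7]=144, r--
l=1 r=7: |0|<=|11| out[6]=121, r--
l=1 r=6: |0|<=|8| out[5]=64, r--
l=1 r=5: |0|<=|7| out[4]=49, r--

r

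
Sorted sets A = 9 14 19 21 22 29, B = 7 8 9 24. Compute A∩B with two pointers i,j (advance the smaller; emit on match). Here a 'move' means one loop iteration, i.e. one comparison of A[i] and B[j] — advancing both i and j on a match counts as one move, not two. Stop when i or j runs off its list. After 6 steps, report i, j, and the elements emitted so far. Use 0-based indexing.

[i=0,j=0] 9>7 → j++
[i=0,j=1] 9>8 → j++
[i=0,j=2] 9==9 emit → i++,j++
[i=1,j=3] 14<24 → i++
[i=2,j=3] 19<24 → i++
[i=3,j=3] 21<24 → i++

i=4, j=3, emitted=[9]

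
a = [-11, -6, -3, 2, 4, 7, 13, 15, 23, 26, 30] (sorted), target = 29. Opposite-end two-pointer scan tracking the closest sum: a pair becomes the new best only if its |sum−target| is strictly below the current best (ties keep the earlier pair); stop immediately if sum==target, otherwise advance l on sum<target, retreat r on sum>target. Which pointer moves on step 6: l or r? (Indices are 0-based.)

[0,10] -11+30=19 d=10 * → l++
[1,10] -6+30=24 d=5 * → l++
[2,10] -3+30=27 d=2 * → l++
[3,10] 2+30=32 d=3 → r--
[3,9] 2+26=28 d=1 * → l++
[4,9] 4+26=30 d=1 → r--

r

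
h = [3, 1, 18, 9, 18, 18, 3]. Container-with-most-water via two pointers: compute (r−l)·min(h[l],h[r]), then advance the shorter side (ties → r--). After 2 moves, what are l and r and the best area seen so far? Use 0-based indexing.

l=0 r=6: min(3,3)*6=18 best=18 *, r--
l=0 r=5: min(3,18)*5=15 best=18, l++

l=1, r=5, best area=18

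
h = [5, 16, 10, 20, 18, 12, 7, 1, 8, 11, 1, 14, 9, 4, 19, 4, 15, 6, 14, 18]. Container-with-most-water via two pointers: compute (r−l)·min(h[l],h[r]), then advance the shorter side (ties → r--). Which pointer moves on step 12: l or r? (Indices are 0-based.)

r

[0,19] min(5,18)*19=95 best=95 * → l++
[1,19] min(16,18)*18=288 best=288 * → l++
[2,19] min(10,18)*17=170 best=288 → l++
[3,19] min(20,18)*16=288 best=288 → r--
[3,18] min(20,14)*15=210 best=288 → r--
[3,17] min(20,6)*14=84 best=288 → r--
[3,16] min(20,15)*13=195 best=288 → r--
[3,15] min(20,4)*12=48 best=288 → r--
[3,14] min(20,19)*11=209 best=288 → r--
[3,13] min(20,4)*10=40 best=288 → r--
[3,12] min(20,9)*9=81 best=288 → r--
[3,11] min(20,14)*8=112 best=288 → r--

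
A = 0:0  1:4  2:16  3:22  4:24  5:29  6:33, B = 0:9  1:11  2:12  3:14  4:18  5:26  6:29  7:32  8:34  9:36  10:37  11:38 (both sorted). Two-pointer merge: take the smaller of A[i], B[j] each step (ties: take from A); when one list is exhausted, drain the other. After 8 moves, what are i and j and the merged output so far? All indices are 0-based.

i=0 j=0: A[i]=0<=B[j]=9 take 0, i++
i=1 j=0: A[i]=4<=B[j]=9 take 4, i++
i=2 j=0: A[i]=16>B[j]=9 take 9, j++
i=2 j=1: A[i]=16>B[j]=11 take 11, j++
i=2 j=2: A[i]=16>B[j]=12 take 12, j++
i=2 j=3: A[i]=16>B[j]=14 take 14, j++
i=2 j=4: A[i]=16<=B[j]=18 take 16, i++
i=3 j=4: A[i]=22>B[j]=18 take 18, j++

i=3, j=5, merged so far=[0, 4, 9, 11, 12, 14, 16, 18]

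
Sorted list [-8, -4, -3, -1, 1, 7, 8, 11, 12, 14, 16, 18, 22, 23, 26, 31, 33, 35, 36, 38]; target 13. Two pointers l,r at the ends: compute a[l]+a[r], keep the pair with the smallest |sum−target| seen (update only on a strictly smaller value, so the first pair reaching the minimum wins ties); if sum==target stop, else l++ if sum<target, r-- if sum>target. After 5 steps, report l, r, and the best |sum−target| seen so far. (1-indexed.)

l=1, r=15, best |Δ|=10

l=1 r=20: -8+38=30 d=17 *, r--
l=1 r=19: -8+36=28 d=15 *, r--
l=1 r=18: -8+35=27 d=14 *, r--
l=1 r=17: -8+33=25 d=12 *, r--
l=1 r=16: -8+31=23 d=10 *, r--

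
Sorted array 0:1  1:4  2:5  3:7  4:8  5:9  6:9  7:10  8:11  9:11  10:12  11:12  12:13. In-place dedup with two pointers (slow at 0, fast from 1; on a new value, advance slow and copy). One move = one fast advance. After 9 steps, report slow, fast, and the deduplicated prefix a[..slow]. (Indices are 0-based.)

slow=7, fast=10, prefix=[1, 4, 5, 7, 8, 9, 10, 11]

slow=0 fast=1: a[fast]=4≠a[slow]=1 write a[1]=4, slow++,fast++
slow=1 fast=2: a[fast]=5≠a[slow]=4 write a[2]=5, slow++,fast++
slow=2 fast=3: a[fast]=7≠a[slow]=5 write a[3]=7, slow++,fast++
slow=3 fast=4: a[fast]=8≠a[slow]=7 write a[4]=8, slow++,fast++
slow=4 fast=5: a[fast]=9≠a[slow]=8 write a[5]=9, slow++,fast++
slow=5 fast=6: a[fast]=9=a[slow] dup, fast++
slow=5 fast=7: a[fast]=10≠a[slow]=9 write a[6]=10, slow++,fast++
slow=6 fast=8: a[fast]=11≠a[slow]=10 write a[7]=11, slow++,fast++
slow=7 fast=9: a[fast]=11=a[slow] dup, fast++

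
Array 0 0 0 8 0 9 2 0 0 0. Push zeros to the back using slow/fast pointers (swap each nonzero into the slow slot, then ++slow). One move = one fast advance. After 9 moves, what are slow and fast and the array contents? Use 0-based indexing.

(s=0,f=0) a[fast]=0 → fast++
(s=0,f=1) a[fast]=0 → fast++
(s=0,f=2) a[fast]=0 → fast++
(s=0,f=3) a[fast]=8≠0 swap→a[0]=8 → slow++,fast++
(s=1,f=4) a[fast]=0 → fast++
(s=1,f=5) a[fast]=9≠0 swap→a[1]=9 → slow++,fast++
(s=2,f=6) a[fast]=2≠0 swap→a[2]=2 → slow++,fast++
(s=3,f=7) a[fast]=0 → fast++
(s=3,f=8) a[fast]=0 → fast++

slow=3, fast=9, a=[8, 9, 2, 0, 0, 0, 0, 0, 0, 0]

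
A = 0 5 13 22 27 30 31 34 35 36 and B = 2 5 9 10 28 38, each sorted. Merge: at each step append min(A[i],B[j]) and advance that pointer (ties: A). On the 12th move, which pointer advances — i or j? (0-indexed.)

[i=0,j=0] A[i]=0<=B[j]=2 take 0 → i++
[i=1,j=0] A[i]=5>B[j]=2 take 2 → j++
[i=1,j=1] A[i]=5<=B[j]=5 take 5 → i++
[i=2,j=1] A[i]=13>B[j]=5 take 5 → j++
[i=2,j=2] A[i]=13>B[j]=9 take 9 → j++
[i=2,j=3] A[i]=13>B[j]=10 take 10 → j++
[i=2,j=4] A[i]=13<=B[j]=28 take 13 → i++
[i=3,j=4] A[i]=22<=B[j]=28 take 22 → i++
[i=4,j=4] A[i]=27<=B[j]=28 take 27 → i++
[i=5,j=4] A[i]=30>B[j]=28 take 28 → j++
[i=5,j=5] A[i]=30<=B[j]=38 take 30 → i++
[i=6,j=5] A[i]=31<=B[j]=38 take 31 → i++

i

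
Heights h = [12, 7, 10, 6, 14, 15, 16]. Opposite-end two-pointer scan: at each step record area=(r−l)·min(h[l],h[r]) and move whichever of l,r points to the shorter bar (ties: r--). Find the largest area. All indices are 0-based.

l=0 r=6: min(12,16)*6=72 best=72 *, l++
l=1 r=6: min(7,16)*5=35 best=72, l++
l=2 r=6: min(10,16)*4=40 best=72, l++
l=3 r=6: min(6,16)*3=18 best=72, l++
l=4 r=6: min(14,16)*2=28 best=72, l++
l=5 r=6: min(15,16)*1=15 best=72, l++

max area = 72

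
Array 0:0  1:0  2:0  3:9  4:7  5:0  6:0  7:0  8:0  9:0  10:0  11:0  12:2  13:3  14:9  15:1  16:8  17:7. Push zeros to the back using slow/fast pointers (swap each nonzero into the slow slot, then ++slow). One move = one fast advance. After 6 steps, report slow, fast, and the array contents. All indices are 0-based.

slow=0 fast=0: a[fast]=0, fast++
slow=0 fast=1: a[fast]=0, fast++
slow=0 fast=2: a[fast]=0, fast++
slow=0 fast=3: a[fast]=9≠0 swap→a[0]=9, slow++,fast++
slow=1 fast=4: a[fast]=7≠0 swap→a[1]=7, slow++,fast++
slow=2 fast=5: a[fast]=0, fast++

slow=2, fast=6, a=[9, 7, 0, 0, 0, 0, 0, 0, 0, 0, 0, 0, 2, 3, 9, 1, 8, 7]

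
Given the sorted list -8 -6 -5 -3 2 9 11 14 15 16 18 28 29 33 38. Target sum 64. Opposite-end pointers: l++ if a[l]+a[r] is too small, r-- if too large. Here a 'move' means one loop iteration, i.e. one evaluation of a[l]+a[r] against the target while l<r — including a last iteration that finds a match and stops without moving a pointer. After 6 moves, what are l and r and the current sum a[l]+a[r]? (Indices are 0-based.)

l=6, r=14, sum=49

[0,14] -8+38=30 <64 → l++
[1,14] -6+38=32 <64 → l++
[2,14] -5+38=33 <64 → l++
[3,14] -3+38=35 <64 → l++
[4,14] 2+38=40 <64 → l++
[5,14] 9+38=47 <64 → l++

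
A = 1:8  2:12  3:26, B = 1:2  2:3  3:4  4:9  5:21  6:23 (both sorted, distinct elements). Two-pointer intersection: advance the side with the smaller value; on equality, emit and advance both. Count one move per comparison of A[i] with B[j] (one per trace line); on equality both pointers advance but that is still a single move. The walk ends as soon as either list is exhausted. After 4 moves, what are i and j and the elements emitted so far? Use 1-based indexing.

[i=1,j=1] 8>2 → j++
[i=1,j=2] 8>3 → j++
[i=1,j=3] 8>4 → j++
[i=1,j=4] 8<9 → i++

i=2, j=4, emitted=[]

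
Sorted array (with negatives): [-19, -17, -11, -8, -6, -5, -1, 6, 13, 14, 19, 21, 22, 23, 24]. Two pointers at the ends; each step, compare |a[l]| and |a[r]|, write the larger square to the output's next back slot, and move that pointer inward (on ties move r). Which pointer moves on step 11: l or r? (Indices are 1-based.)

[1,15] |-19|<=|24| out[15]=576 → r--
[1,14] |-19|<=|23| out[14]=529 → r--
[1,13] |-19|<=|22| out[13]=484 → r--
[1,12] |-19|<=|21| out[12]=441 → r--
[1,11] |-19|<=|19| out[11]=361 → r--
[1,10] |-19|>|14| out[10]=361 → l++
[2,10] |-17|>|14| out[9]=289 → l++
[3,10] |-11|<=|14| out[8]=196 → r--
[3,9] |-11|<=|13| out[7]=169 → r--
[3,8] |-11|>|6| out[6]=121 → l++
[4,8] |-8|>|6| out[5]=64 → l++

l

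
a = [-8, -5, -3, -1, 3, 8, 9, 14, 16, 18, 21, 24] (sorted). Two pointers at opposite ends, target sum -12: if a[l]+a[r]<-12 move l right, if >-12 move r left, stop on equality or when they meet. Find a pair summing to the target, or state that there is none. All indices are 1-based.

l=1 r=12: -8+24=16 >-12, r--
l=1 r=11: -8+21=13 >-12, r--
l=1 r=10: -8+18=10 >-12, r--
l=1 r=9: -8+16=8 >-12, r--
l=1 r=8: -8+14=6 >-12, r--
l=1 r=7: -8+9=1 >-12, r--
l=1 r=6: -8+8=0 >-12, r--
l=1 r=5: -8+3=-5 >-12, r--
l=1 r=4: -8+-1=-9 >-12, r--
l=1 r=3: -8+-3=-11 >-12, r--
l=1 r=2: -8+-5=-13 <-12, l++

no pair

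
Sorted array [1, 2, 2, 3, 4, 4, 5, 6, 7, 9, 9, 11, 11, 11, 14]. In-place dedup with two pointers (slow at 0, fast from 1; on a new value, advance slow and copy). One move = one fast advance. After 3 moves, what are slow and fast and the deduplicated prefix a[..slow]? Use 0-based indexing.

slow=0 fast=1: a[fast]=2≠a[slow]=1 write a[1]=2, slow++,fast++
slow=1 fast=2: a[fast]=2=a[slow] dup, fast++
slow=1 fast=3: a[fast]=3≠a[slow]=2 write a[2]=3, slow++,fast++

slow=2, fast=4, prefix=[1, 2, 3]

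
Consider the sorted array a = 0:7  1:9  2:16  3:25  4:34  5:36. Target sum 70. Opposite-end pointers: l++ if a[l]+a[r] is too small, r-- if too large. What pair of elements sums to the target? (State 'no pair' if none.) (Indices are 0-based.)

[0,5] 7+36=43 <70 → l++
[1,5] 9+36=45 <70 → l++
[2,5] 16+36=52 <70 → l++
[3,5] 25+36=61 <70 → l++
[4,5] 34+36=70 → found

(34, 36)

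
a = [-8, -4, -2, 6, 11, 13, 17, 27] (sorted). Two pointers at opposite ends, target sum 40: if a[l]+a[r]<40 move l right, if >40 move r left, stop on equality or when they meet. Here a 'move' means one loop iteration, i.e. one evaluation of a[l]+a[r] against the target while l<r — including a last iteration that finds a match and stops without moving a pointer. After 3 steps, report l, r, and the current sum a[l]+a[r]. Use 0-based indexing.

l=3, r=7, sum=33

l=0 r=7: -8+27=19 <40, l++
l=1 r=7: -4+27=23 <40, l++
l=2 r=7: -2+27=25 <40, l++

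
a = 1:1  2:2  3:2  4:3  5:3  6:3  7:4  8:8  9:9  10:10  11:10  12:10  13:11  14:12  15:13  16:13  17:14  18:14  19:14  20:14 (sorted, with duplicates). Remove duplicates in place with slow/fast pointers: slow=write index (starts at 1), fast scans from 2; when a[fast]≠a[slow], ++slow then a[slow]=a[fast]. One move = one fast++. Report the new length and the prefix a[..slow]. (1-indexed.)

slow=1 fast=2: a[fast]=2≠a[slow]=1 write a[2]=2, slow++,fast++
slow=2 fast=3: a[fast]=2=a[slow] dup, fast++
slow=2 fast=4: a[fast]=3≠a[slow]=2 write a[3]=3, slow++,fast++
slow=3 fast=5: a[fast]=3=a[slow] dup, fast++
slow=3 fast=6: a[fast]=3=a[slow] dup, fast++
slow=3 fast=7: a[fast]=4≠a[slow]=3 write a[4]=4, slow++,fast++
slow=4 fast=8: a[fast]=8≠a[slow]=4 write a[5]=8, slow++,fast++
slow=5 fast=9: a[fast]=9≠a[slow]=8 write a[6]=9, slow++,fast++
slow=6 fast=10: a[fast]=10≠a[slow]=9 write a[7]=10, slow++,fast++
slow=7 fast=11: a[fast]=10=a[slow] dup, fast++
slow=7 fast=12: a[fast]=10=a[slow] dup, fast++
slow=7 fast=13: a[fast]=11≠a[slow]=10 write a[8]=11, slow++,fast++
slow=8 fast=14: a[fast]=12≠a[slow]=11 write a[9]=12, slow++,fast++
slow=9 fast=15: a[fast]=13≠a[slow]=12 write a[10]=13, slow++,fast++
slow=10 fast=16: a[fast]=13=a[slow] dup, fast++
slow=10 fast=17: a[fast]=14≠a[slow]=13 write a[11]=14, slow++,fast++
slow=11 fast=18: a[fast]=14=a[slow] dup, fast++
slow=11 fast=19: a[fast]=14=a[slow] dup, fast++
slow=11 fast=20: a[fast]=14=a[slow] dup, fast++

length 11; prefix = [1, 2, 3, 4, 8, 9, 10, 11, 12, 13, 14]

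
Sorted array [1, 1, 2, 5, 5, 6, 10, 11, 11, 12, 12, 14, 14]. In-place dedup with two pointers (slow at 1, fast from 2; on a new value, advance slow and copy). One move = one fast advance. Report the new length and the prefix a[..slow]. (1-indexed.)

(s=1,f=2) a[fast]=1=a[slow] dup → fast++
(s=1,f=3) a[fast]=2≠a[slow]=1 write a[2]=2 → slow++,fast++
(s=2,f=4) a[fast]=5≠a[slow]=2 write a[3]=5 → slow++,fast++
(s=3,f=5) a[fast]=5=a[slow] dup → fast++
(s=3,f=6) a[fast]=6≠a[slow]=5 write a[4]=6 → slow++,fast++
(s=4,f=7) a[fast]=10≠a[slow]=6 write a[5]=10 → slow++,fast++
(s=5,f=8) a[fast]=11≠a[slow]=10 write a[6]=11 → slow++,fast++
(s=6,f=9) a[fast]=11=a[slow] dup → fast++
(s=6,f=10) a[fast]=12≠a[slow]=11 write a[7]=12 → slow++,fast++
(s=7,f=11) a[fast]=12=a[slow] dup → fast++
(s=7,f=12) a[fast]=14≠a[slow]=12 write a[8]=14 → slow++,fast++
(s=8,f=13) a[fast]=14=a[slow] dup → fast++

length 8; prefix = [1, 2, 5, 6, 10, 11, 12, 14]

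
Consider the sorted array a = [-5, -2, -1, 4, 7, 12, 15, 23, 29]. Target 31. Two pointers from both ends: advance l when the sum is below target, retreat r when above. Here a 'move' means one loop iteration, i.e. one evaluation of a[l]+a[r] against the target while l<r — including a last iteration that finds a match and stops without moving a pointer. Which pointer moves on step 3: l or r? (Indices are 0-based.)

l=0 r=8: -5+29=24 <31, l++
l=1 r=8: -2+29=27 <31, l++
l=2 r=8: -1+29=28 <31, l++

l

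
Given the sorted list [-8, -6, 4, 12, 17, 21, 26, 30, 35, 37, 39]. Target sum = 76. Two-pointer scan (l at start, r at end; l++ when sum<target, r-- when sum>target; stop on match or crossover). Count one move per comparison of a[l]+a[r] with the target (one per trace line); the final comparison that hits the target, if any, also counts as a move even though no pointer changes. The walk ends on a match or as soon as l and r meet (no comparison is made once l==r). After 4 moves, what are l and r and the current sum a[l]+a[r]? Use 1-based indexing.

l=5, r=11, sum=56

l=1 r=11: -8+39=31 <76, l++
l=2 r=11: -6+39=33 <76, l++
l=3 r=11: 4+39=43 <76, l++
l=4 r=11: 12+39=51 <76, l++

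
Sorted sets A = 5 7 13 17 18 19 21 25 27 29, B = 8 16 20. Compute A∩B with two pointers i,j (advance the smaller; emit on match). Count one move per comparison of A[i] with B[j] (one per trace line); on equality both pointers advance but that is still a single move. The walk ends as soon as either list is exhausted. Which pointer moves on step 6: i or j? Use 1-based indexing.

i

i=1 j=1: 5<8, i++
i=2 j=1: 7<8, i++
i=3 j=1: 13>8, j++
i=3 j=2: 13<16, i++
i=4 j=2: 17>16, j++
i=4 j=3: 17<20, i++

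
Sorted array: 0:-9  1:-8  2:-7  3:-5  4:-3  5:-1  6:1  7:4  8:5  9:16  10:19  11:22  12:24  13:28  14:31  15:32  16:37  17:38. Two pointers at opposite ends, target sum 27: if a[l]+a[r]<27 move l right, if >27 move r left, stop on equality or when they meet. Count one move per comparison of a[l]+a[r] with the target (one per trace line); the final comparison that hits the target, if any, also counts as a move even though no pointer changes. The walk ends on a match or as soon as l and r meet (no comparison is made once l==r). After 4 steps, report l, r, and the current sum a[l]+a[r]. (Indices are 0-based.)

l=0 r=17: -9+38=29 >27, r--
l=0 r=16: -9+37=28 >27, r--
l=0 r=15: -9+32=23 <27, l++
l=1 r=15: -8+32=24 <27, l++

l=2, r=15, sum=25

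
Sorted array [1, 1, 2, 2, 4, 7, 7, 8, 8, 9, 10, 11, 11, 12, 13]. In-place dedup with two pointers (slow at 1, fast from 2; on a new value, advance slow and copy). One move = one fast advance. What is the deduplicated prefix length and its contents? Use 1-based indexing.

slow=1 fast=2: a[fast]=1=a[slow] dup, fast++
slow=1 fast=3: a[fast]=2≠a[slow]=1 write a[2]=2, slow++,fast++
slow=2 fast=4: a[fast]=2=a[slow] dup, fast++
slow=2 fast=5: a[fast]=4≠a[slow]=2 write a[3]=4, slow++,fast++
slow=3 fast=6: a[fast]=7≠a[slow]=4 write a[4]=7, slow++,fast++
slow=4 fast=7: a[fast]=7=a[slow] dup, fast++
slow=4 fast=8: a[fast]=8≠a[slow]=7 write a[5]=8, slow++,fast++
slow=5 fast=9: a[fast]=8=a[slow] dup, fast++
slow=5 fast=10: a[fast]=9≠a[slow]=8 write a[6]=9, slow++,fast++
slow=6 fast=11: a[fast]=10≠a[slow]=9 write a[7]=10, slow++,fast++
slow=7 fast=12: a[fast]=11≠a[slow]=10 write a[8]=11, slow++,fast++
slow=8 fast=13: a[fast]=11=a[slow] dup, fast++
slow=8 fast=14: a[fast]=12≠a[slow]=11 write a[9]=12, slow++,fast++
slow=9 fast=15: a[fast]=13≠a[slow]=12 write a[10]=13, slow++,fast++

length 10; prefix = [1, 2, 4, 7, 8, 9, 10, 11, 12, 13]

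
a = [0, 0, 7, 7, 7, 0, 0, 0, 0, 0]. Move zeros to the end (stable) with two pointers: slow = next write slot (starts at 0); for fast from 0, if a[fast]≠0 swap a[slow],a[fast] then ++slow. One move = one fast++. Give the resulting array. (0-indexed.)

(s=0,f=0) a[fast]=0 → fast++
(s=0,f=1) a[fast]=0 → fast++
(s=0,f=2) a[fast]=7≠0 swap→a[0]=7 → slow++,fast++
(s=1,f=3) a[fast]=7≠0 swap→a[1]=7 → slow++,fast++
(s=2,f=4) a[fast]=7≠0 swap→a[2]=7 → slow++,fast++
(s=3,f=5) a[fast]=0 → fast++
(s=3,f=6) a[fast]=0 → fast++
(s=3,f=7) a[fast]=0 → fast++
(s=3,f=8) a[fast]=0 → fast++
(s=3,f=9) a[fast]=0 → fast++

[7, 7, 7, 0, 0, 0, 0, 0, 0, 0]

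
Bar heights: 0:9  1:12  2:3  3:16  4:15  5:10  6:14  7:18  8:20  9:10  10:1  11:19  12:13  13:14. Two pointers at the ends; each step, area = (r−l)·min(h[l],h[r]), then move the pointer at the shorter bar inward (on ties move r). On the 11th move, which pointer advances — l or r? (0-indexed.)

[0,13] min(9,14)*13=117 best=117 * → l++
[1,13] min(12,14)*12=144 best=144 * → l++
[2,13] min(3,14)*11=33 best=144 → l++
[3,13] min(16,14)*10=140 best=144 → r--
[3,12] min(16,13)*9=117 best=144 → r--
[3,11] min(16,19)*8=128 best=144 → l++
[4,11] min(15,19)*7=105 best=144 → l++
[5,11] min(10,19)*6=60 best=144 → l++
[6,11] min(14,19)*5=70 best=144 → l++
[7,11] min(18,19)*4=72 best=144 → l++
[8,11] min(20,19)*3=57 best=144 → r--

r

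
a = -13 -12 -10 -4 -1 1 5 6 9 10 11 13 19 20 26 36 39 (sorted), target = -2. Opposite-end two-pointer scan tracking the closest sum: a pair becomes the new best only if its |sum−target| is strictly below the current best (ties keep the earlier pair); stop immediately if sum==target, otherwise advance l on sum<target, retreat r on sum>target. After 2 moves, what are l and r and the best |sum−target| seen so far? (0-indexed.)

l=0 r=16: -13+39=26 d=28 *, r--
l=0 r=15: -13+36=23 d=25 *, r--

l=0, r=14, best |Δ|=25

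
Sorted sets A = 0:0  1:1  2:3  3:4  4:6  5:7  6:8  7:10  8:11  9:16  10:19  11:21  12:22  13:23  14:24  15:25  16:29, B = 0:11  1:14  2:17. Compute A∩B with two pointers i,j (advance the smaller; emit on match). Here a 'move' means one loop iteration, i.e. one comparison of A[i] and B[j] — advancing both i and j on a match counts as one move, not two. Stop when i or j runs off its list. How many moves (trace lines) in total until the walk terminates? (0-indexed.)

12 moves

[i=0,j=0] 0<11 → i++
[i=1,j=0] 1<11 → i++
[i=2,j=0] 3<11 → i++
[i=3,j=0] 4<11 → i++
[i=4,j=0] 6<11 → i++
[i=5,j=0] 7<11 → i++
[i=6,j=0] 8<11 → i++
[i=7,j=0] 10<11 → i++
[i=8,j=0] 11==11 emit → i++,j++
[i=9,j=1] 16>14 → j++
[i=9,j=2] 16<17 → i++
[i=10,j=2] 19>17 → j++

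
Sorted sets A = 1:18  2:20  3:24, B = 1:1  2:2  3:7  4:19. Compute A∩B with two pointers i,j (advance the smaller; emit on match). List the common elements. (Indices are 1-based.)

i=1 j=1: 18>1, j++
i=1 j=2: 18>2, j++
i=1 j=3: 18>7, j++
i=1 j=4: 18<19, i++
i=2 j=4: 20>19, j++

intersection = []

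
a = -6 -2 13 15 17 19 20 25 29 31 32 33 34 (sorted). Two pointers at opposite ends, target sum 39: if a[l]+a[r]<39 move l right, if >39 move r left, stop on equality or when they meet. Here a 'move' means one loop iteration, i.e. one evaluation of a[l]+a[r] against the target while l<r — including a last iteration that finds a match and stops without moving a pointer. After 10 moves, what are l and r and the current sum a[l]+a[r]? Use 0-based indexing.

l=4, r=6, sum=37

[0,12] -6+34=28 <39 → l++
[1,12] -2+34=32 <39 → l++
[2,12] 13+34=47 >39 → r--
[2,11] 13+33=46 >39 → r--
[2,10] 13+32=45 >39 → r--
[2,9] 13+31=44 >39 → r--
[2,8] 13+29=42 >39 → r--
[2,7] 13+25=38 <39 → l++
[3,7] 15+25=40 >39 → r--
[3,6] 15+20=35 <39 → l++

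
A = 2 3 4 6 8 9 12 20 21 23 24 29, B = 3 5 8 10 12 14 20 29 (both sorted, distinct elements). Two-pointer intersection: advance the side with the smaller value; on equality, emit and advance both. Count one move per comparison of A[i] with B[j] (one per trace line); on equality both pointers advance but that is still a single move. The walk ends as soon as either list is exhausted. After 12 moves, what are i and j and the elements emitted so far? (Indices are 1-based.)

[i=1,j=1] 2<3 → i++
[i=2,j=1] 3==3 emit → i++,j++
[i=3,j=2] 4<5 → i++
[i=4,j=2] 6>5 → j++
[i=4,j=3] 6<8 → i++
[i=5,j=3] 8==8 emit → i++,j++
[i=6,j=4] 9<10 → i++
[i=7,j=4] 12>10 → j++
[i=7,j=5] 12==12 emit → i++,j++
[i=8,j=6] 20>14 → j++
[i=8,j=7] 20==20 emit → i++,j++
[i=9,j=8] 21<29 → i++

i=10, j=8, emitted=[3, 8, 12, 20]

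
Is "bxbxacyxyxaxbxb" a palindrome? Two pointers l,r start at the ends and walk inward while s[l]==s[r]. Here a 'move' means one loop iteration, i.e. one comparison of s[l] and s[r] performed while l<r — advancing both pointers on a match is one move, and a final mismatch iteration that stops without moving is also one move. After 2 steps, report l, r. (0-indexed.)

l=0 r=14: 'b'=='b', l++,r--
l=1 r=13: 'x'=='x', l++,r--

l=2, r=12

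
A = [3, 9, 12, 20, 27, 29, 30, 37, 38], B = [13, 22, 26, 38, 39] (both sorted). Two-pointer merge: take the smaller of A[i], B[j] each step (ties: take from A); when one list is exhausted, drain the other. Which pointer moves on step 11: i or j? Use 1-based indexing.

[i=1,j=1] A[i]=3<=B[j]=13 take 3 → i++
[i=2,j=1] A[i]=9<=B[j]=13 take 9 → i++
[i=3,j=1] A[i]=12<=B[j]=13 take 12 → i++
[i=4,j=1] A[i]=20>B[j]=13 take 13 → j++
[i=4,j=2] A[i]=20<=B[j]=22 take 20 → i++
[i=5,j=2] A[i]=27>B[j]=22 take 22 → j++
[i=5,j=3] A[i]=27>B[j]=26 take 26 → j++
[i=5,j=4] A[i]=27<=B[j]=38 take 27 → i++
[i=6,j=4] A[i]=29<=B[j]=38 take 29 → i++
[i=7,j=4] A[i]=30<=B[j]=38 take 30 → i++
[i=8,j=4] A[i]=37<=B[j]=38 take 37 → i++

i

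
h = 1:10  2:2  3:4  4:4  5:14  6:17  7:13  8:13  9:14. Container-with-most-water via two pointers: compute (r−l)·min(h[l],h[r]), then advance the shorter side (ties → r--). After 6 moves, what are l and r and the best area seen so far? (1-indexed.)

l=5, r=7, best area=80

l=1 r=9: min(10,14)*8=80 best=80 *, l++
l=2 r=9: min(2,14)*7=14 best=80, l++
l=3 r=9: min(4,14)*6=24 best=80, l++
l=4 r=9: min(4,14)*5=20 best=80, l++
l=5 r=9: min(14,14)*4=56 best=80, r--
l=5 r=8: min(14,13)*3=39 best=80, r--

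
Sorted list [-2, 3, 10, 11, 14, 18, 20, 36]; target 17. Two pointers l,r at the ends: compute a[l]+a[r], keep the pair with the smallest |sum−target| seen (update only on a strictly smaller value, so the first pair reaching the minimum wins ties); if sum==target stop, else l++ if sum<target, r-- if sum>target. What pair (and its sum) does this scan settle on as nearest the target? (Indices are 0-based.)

l=0 r=7: -2+36=34 d=17 *, r--
l=0 r=6: -2+20=18 d=1 *, r--
l=0 r=5: -2+18=16 d=1, l++
l=1 r=5: 3+18=21 d=4, r--
l=1 r=4: 3+14=17 d=0 *, stop

pair (3, 14) with sum 17 (|Δ|=0)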